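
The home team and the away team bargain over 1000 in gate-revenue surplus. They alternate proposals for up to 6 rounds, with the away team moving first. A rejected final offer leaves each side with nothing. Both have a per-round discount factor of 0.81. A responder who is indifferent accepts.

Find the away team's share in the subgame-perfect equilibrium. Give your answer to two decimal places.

396.45

Round 6 (the home team proposes): the away team will accept anything ≥ 0, so the home team offers 0 and keeps 1000.
Round 5 (the away team proposes): the home team can get 1000 next round, worth 0.81 × 1000 = 810 now; the away team offers that and keeps 190.
Round 4 (the home team proposes): the away team can get 190 next round, worth 0.81 × 190 = 153.9 now. The home team offers 153.9 and keeps 1000 − 153.9 = 846.1.
Round 3 (the away team proposes): the home team can get 846.1 next round, worth 0.81 × 846.1 = 685.341 now, so the away team offers 685.341, keeping 314.659.
Round 2 (the home team proposes): the away team can get 314.659 next round, worth 0.81 × 314.659 = 254.87379 now, so the home team offers 254.87379, keeping 745.12621.
Round 1 (the away team proposes): the home team can get 745.12621 next round, worth 0.81 × 745.12621 = 603.5522301 now; the away team offers that and keeps 396.4477699.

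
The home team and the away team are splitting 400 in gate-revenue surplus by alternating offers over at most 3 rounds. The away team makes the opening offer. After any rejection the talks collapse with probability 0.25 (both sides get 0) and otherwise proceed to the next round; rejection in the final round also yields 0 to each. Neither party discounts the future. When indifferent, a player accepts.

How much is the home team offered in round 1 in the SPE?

Round 3 (the away team proposes): rejection yields 0 for the home team; the away team offers 0 and keeps 400.
Round 2 (the home team proposes): rejecting gives the away team an expected 0.75 × 400 = 300; the home team offers that and keeps 100.
Round 1 (the away team proposes): rejecting gives the home team an expected 0.75 × 100 = 75. The away team offers 75 and keeps 400 − 75 = 325.

75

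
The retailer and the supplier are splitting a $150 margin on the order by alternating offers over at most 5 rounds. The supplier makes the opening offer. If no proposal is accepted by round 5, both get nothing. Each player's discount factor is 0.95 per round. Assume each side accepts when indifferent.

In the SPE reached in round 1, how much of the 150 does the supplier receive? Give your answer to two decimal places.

Round 5 (the supplier proposes): rejection yields 0 for the retailer; the supplier offers 0 and keeps 150.
Round 4 (the retailer proposes): the supplier can get 150 next round, worth 0.95 × 150 = 142.5 now. The retailer offers 142.5 and keeps 150 − 142.5 = 7.5.
Round 3 (the supplier proposes): the retailer can get 7.5 next round, worth 0.95 × 7.5 = 7.125 now. The supplier offers 7.125 and keeps 150 − 7.125 = 142.875.
Round 2 (the retailer proposes): the supplier can get 142.875 next round, worth 0.95 × 142.875 = 135.73125 now, so the retailer offers 135.73125, keeping 14.26875.
Round 1 (the supplier proposes): the retailer can get 14.26875 next round, worth 0.95 × 14.26875 = 13.5553125 now. The supplier offers 13.5553125 and keeps 150 − 13.5553125 = 136.4446875.

136.44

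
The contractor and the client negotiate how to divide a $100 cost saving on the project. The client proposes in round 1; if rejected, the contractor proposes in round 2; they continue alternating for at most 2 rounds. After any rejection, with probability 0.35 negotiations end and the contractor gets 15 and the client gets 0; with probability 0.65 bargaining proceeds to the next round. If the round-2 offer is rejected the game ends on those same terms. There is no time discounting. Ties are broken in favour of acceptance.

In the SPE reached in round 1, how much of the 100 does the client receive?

Round 2 (the contractor proposes): the client will accept anything ≥ 0, so the contractor offers 0 and keeps 100.
Round 1 (the client proposes): rejecting gives the contractor an expected 0.65 × 100 + 0.35 × 15 = 70.25. The client offers 70.25 and keeps 100 − 70.25 = 29.75.

29.75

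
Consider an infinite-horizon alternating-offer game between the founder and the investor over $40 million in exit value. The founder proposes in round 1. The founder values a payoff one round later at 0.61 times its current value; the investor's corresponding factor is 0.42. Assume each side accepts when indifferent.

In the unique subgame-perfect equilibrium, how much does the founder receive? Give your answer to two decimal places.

Let x be the founder's share when the founder proposes and y be the investor's share when the investor proposes.
The investor accepts iff offered ≥ 0.42·y, so x = 40 − 0.42y. Symmetrically y = 40 − 0.61x.
Substituting: x = 40 − 0.42(40 − 0.61x), giving x(1 − 0.61·0.42) = 40(1 − 0.42).
So x = 40 × 0.58 / 0.7438 ≈ 31.1912, and the investor receives 40 − x ≈ 8.8088.

31.19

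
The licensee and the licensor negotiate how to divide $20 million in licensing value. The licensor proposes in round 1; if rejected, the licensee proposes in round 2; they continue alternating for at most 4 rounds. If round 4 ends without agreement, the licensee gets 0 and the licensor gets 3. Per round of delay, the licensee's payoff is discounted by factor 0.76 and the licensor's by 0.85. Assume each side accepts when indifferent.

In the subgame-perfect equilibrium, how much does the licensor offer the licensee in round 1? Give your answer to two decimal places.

10.63

Round 4 (the licensee proposes): the licensor gets 3 if talks fail, so the licensee offers 3 and keeps 17.
Round 3 (the licensor proposes): the licensee can get 17 next round, worth 0.76 × 17 = 12.92 now. The licensor offers 12.92 and keeps 20 − 12.92 = 7.08.
Round 2 (the licensee proposes): the licensor can get 7.08 next round, worth 0.85 × 7.08 = 6.018 now, so the licensee offers 6.018, keeping 13.982.
Round 1 (the licensor proposes): the licensee can get 13.982 next round, worth 0.76 × 13.982 = 10.62632 now; the licensor offers that and keeps 9.37368.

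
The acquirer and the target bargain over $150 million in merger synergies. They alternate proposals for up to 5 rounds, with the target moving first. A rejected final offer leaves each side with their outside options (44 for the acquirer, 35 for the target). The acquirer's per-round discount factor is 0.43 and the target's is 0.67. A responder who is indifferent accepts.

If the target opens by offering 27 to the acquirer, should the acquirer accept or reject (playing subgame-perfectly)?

Reject

Round 5 (the target proposes): the acquirer gets 44 if talks fail, so the target offers 44 and keeps 106.
Round 4 (the acquirer proposes): the target can get 106 next round, worth 0.67 × 106 = 71.02 now; the acquirer offers that and keeps 78.98.
Round 3 (the target proposes): the acquirer can get 78.98 next round, worth 0.43 × 78.98 = 33.9614 now. The target offers 33.9614 and keeps 150 − 33.9614 = 116.0386.
Round 2 (the acquirer proposes): the target can get 116.0386 next round, worth 0.67 × 116.0386 = 77.745862 now, so the acquirer offers 77.745862, keeping 72.254138.
So by rejecting in round 1, the acquirer gets 72.254138 next round, worth 0.43 × 72.254138 = 31.06927934 now.
Offer 27 < 31.06927934, so the acquirer rejects.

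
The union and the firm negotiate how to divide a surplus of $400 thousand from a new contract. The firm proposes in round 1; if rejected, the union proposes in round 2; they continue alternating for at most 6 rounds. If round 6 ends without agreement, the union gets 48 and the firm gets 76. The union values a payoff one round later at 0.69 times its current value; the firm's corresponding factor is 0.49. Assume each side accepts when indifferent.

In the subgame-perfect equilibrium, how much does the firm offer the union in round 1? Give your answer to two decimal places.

By backward induction:
Round 6 (the union proposes): the firm gets 76 if talks fail, so the union offers 76 and keeps 324.
Round 5 (the firm proposes): the union can get 324 next round, worth 0.69 × 324 = 223.56 now. The firm offers 223.56 and keeps 400 − 223.56 = 176.44.
Round 4 (the union proposes): the firm can get 176.44 next round, worth 0.49 × 176.44 = 86.4556 now, so the union offers 86.4556, keeping 313.5444.
Round 3 (the firm proposes): the union can get 313.5444 next round, worth 0.69 × 313.5444 = 216.345636 now, so the firm offers 216.345636, keeping 183.654364.
Round 2 (the union proposes): the firm can get 183.654364 next round, worth 0.49 × 183.654364 = 89.99063836 now, so the union offers 89.99063836, keeping 310.00936164.
Round 1 (the firm proposes): the union can get 310.00936164 next round, worth 0.69 × 310.00936164 = 213.9064595316 now. The firm offers 213.9064595316 and keeps 400 − 213.9064595316 = 186.0935404684.

213.91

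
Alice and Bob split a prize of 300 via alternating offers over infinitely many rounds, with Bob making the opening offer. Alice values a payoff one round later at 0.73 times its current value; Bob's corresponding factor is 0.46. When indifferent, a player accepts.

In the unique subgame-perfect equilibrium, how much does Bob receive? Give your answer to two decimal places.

121.95

In a stationary SPE each proposer offers the other exactly their discounted continuation value.
If Bob keeps x when proposing and Alice keeps y when proposing, then x = 300 − 0.73y and y = 300 − 0.46x.
Solving: x = 300(1 − 0.73) / (1 − 0.46·0.73) = 81 / 0.6642 ≈ 121.9512.
Alice gets 300 − 121.9512 ≈ 178.0488.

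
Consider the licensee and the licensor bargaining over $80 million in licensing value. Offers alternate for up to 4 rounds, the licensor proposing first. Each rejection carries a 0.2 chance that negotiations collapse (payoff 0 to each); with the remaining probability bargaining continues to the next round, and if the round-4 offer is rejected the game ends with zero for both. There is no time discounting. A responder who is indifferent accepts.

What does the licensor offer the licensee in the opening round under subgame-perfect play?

By backward induction:
Round 4 (the licensee proposes): the licensor will accept anything ≥ 0, so the licensee offers 0 and keeps 80.
Round 3 (the licensor proposes): rejecting gives the licensee an expected 0.8 × 80 = 64. The licensor offers 64 and keeps 80 − 64 = 16.
Round 2 (the licensee proposes): rejecting gives the licensor an expected 0.8 × 16 = 12.8, so the licensee offers 12.8, keeping 67.2.
Round 1 (the licensor proposes): rejecting gives the licensee an expected 0.8 × 67.2 = 53.76; the licensor offers that and keeps 26.24.

53.76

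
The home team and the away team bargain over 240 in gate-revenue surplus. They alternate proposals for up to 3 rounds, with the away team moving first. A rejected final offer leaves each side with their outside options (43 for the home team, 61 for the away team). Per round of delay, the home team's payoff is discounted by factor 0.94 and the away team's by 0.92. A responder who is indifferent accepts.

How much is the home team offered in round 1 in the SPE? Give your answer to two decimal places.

Round 3 (the away team proposes): the home team gets 43 if talks fail, so the away team offers 43 and keeps 197.
Round 2 (the home team proposes): the away team can get 197 next round, worth 0.92 × 197 = 181.24 now. The home team offers 181.24 and keeps 240 − 181.24 = 58.76.
Round 1 (the away team proposes): the home team can get 58.76 next round, worth 0.94 × 58.76 = 55.2344 now, so the away team offers 55.2344, keeping 184.7656.

55.23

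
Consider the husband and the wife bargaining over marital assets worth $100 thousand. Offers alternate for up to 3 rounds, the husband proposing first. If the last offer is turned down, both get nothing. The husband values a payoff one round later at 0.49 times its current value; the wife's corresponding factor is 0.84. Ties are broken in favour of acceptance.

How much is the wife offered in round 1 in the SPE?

42.84

By backward induction:
Round 3 (the husband proposes): rejection yields 0 for the wife; the husband offers 0 and keeps 100.
Round 2 (the wife proposes): the husband can get 100 next round, worth 0.49 × 100 = 49 now. The wife offers 49 and keeps 100 − 49 = 51.
Round 1 (the husband proposes): the wife can get 51 next round, worth 0.84 × 51 = 42.84 now. The husband offers 42.84 and keeps 100 − 42.84 = 57.16.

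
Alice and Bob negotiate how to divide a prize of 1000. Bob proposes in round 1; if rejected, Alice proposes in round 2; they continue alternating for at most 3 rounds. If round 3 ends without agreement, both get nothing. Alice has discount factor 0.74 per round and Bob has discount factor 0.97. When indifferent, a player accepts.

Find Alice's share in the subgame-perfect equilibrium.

22.2

Work backward from the last round.
Round 3 (Bob proposes): rejection yields 0 for Alice; Bob offers 0 and keeps 1000.
Round 2 (Alice proposes): Bob can get 1000 next round, worth 0.97 × 1000 = 970 now; Alice offers that and keeps 30.
Round 1 (Bob proposes): Alice can get 30 next round, worth 0.74 × 30 = 22.2 now, so Bob offers 22.2, keeping 977.8.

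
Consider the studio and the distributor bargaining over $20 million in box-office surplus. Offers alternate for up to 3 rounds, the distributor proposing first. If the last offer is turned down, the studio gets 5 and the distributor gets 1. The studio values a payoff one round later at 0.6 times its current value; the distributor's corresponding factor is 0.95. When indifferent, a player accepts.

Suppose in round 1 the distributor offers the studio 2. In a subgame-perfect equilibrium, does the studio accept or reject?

Reject

Work out the studio's continuation value if the offer is rejected.
Round 3 (the distributor proposes): the studio gets 5 if talks fail, so the distributor offers 5 and keeps 15.
Round 2 (the studio proposes): the distributor can get 15 next round, worth 0.95 × 15 = 14.25 now. The studio offers 14.25 and keeps 20 − 14.25 = 5.75.
So by rejecting in round 1, the studio gets 5.75 next round, worth 0.6 × 5.75 = 3.45 now.
Offer 2 < 3.45, so the studio rejects.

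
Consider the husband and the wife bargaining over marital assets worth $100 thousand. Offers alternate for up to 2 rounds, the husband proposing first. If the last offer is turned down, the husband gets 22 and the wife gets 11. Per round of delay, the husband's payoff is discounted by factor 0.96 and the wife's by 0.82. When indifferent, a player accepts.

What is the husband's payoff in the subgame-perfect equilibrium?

36.04

Round 2 (the wife proposes): the husband gets 22 if talks fail, so the wife offers 22 and keeps 78.
Round 1 (the husband proposes): the wife can get 78 next round, worth 0.82 × 78 = 63.96 now, so the husband offers 63.96, keeping 36.04.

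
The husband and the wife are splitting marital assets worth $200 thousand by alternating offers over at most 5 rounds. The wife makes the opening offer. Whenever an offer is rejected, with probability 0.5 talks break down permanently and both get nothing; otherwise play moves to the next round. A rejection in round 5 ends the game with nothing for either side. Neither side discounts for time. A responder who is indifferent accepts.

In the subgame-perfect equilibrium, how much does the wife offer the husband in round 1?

62.5

Round 5 (the wife proposes): rejection yields 0 for the husband; the wife offers 0 and keeps 200.
Round 4 (the husband proposes): rejecting gives the wife an expected 0.5 × 200 = 100. The husband offers 100 and keeps 200 − 100 = 100.
Round 3 (the wife proposes): rejecting gives the husband an expected 0.5 × 100 = 50; the wife offers that and keeps 150.
Round 2 (the husband proposes): rejecting gives the wife an expected 0.5 × 150 = 75, so the husband offers 75, keeping 125.
Round 1 (the wife proposes): rejecting gives the husband an expected 0.5 × 125 = 62.5. The wife offers 62.5 and keeps 200 − 62.5 = 137.5.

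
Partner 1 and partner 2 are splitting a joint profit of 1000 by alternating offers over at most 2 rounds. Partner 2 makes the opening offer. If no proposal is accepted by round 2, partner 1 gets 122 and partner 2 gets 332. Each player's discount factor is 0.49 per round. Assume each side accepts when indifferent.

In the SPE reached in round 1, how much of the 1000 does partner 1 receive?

327.32

By backward induction:
Round 2 (partner 1 proposes): partner 2 gets 332 if talks fail, so partner 1 offers 332 and keeps 668.
Round 1 (partner 2 proposes): partner 1 can get 668 next round, worth 0.49 × 668 = 327.32 now. Partner 2 offers 327.32 and keeps 1000 − 327.32 = 672.68.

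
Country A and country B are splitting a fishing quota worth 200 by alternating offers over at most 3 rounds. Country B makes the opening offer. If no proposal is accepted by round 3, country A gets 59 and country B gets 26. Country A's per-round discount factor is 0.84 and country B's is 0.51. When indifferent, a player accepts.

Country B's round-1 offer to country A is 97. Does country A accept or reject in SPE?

Reject

Work out country A's continuation value if the offer is rejected.
Round 3 (country B proposes): country A gets 59 if talks fail, so country B offers 59 and keeps 141.
Round 2 (country A proposes): country B can get 141 next round, worth 0.51 × 141 = 71.91 now; country A offers that and keeps 128.09.
So by rejecting in round 1, country A gets 128.09 next round, worth 0.84 × 128.09 = 107.5956 now.
Offer 97 < 107.5956, so country A rejects.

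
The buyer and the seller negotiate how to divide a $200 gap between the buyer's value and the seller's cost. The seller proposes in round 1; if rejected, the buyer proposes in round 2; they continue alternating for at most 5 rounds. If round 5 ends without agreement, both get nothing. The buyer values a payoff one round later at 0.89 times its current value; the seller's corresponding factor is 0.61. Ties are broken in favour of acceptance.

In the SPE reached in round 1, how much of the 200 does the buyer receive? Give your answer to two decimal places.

Round 5 (the seller proposes): the buyer will accept anything ≥ 0, so the seller offers 0 and keeps 200.
Round 4 (the buyer proposes): the seller can get 200 next round, worth 0.61 × 200 = 122 now. The buyer offers 122 and keeps 200 − 122 = 78.
Round 3 (the seller proposes): the buyer can get 78 next round, worth 0.89 × 78 = 69.42 now, so the seller offers 69.42, keeping 130.58.
Round 2 (the buyer proposes): the seller can get 130.58 next round, worth 0.61 × 130.58 = 79.6538 now; the buyer offers that and keeps 120.3462.
Round 1 (the seller proposes): the buyer can get 120.3462 next round, worth 0.89 × 120.3462 = 107.108118 now. The seller offers 107.108118 and keeps 200 − 107.108118 = 92.891882.

107.11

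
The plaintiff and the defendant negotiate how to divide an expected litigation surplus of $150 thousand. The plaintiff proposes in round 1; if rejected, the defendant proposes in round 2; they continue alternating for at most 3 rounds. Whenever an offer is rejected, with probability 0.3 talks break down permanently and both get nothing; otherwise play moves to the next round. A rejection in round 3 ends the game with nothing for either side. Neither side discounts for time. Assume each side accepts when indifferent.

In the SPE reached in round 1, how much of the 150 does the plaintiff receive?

118.5

Round 3 (the plaintiff proposes): the defendant will accept anything ≥ 0, so the plaintiff offers 0 and keeps 150.
Round 2 (the defendant proposes): rejecting gives the plaintiff an expected 0.7 × 150 = 105, so the defendant offers 105, keeping 45.
Round 1 (the plaintiff proposes): rejecting gives the defendant an expected 0.7 × 45 = 31.5; the plaintiff offers that and keeps 118.5.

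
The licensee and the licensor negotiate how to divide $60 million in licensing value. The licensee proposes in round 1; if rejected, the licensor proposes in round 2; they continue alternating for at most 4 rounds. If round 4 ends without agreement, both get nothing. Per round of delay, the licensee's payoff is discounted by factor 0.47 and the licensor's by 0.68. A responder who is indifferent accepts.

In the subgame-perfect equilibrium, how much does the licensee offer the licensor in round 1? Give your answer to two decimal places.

34.66

By backward induction:
Round 4 (the licensor proposes): the licensee will accept anything ≥ 0, so the licensor offers 0 and keeps 60.
Round 3 (the licensee proposes): the licensor can get 60 next round, worth 0.68 × 60 = 40.8 now, so the licensee offers 40.8, keeping 19.2.
Round 2 (the licensor proposes): the licensee can get 19.2 next round, worth 0.47 × 19.2 = 9.024 now. The licensor offers 9.024 and keeps 60 − 9.024 = 50.976.
Round 1 (the licensee proposes): the licensor can get 50.976 next round, worth 0.68 × 50.976 = 34.66368 now. The licensee offers 34.66368 and keeps 60 − 34.66368 = 25.33632.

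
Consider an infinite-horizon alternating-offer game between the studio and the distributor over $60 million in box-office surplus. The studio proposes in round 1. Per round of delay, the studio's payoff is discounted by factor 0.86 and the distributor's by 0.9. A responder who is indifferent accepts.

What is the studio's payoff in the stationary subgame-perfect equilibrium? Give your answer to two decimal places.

26.55

Let x be the studio's share when the studio proposes and y be the distributor's share when the distributor proposes.
The distributor accepts iff offered ≥ 0.9·y, so x = 60 − 0.9y. Symmetrically y = 60 − 0.86x.
Substituting: x = 60 − 0.9(60 − 0.86x), giving x(1 − 0.86·0.9) = 60(1 − 0.9).
So x = 60 × 0.1 / 0.226 ≈ 26.5487, and the distributor receives 60 − x ≈ 33.4513.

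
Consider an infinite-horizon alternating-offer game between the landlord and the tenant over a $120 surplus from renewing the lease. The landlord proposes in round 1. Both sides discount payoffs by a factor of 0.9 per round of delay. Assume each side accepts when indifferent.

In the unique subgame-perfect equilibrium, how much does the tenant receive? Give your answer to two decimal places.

In a stationary SPE each proposer offers the other exactly their discounted continuation value.
If the landlord keeps x when proposing and the tenant keeps y when proposing, then x = 120 − 0.9y and y = 120 − 0.9x.
Solving: x = 120(1 − 0.9) / (1 − 0.9·0.9) = 12 / 0.19 ≈ 63.1579.
The tenant gets 120 − 63.1579 ≈ 56.8421.

56.84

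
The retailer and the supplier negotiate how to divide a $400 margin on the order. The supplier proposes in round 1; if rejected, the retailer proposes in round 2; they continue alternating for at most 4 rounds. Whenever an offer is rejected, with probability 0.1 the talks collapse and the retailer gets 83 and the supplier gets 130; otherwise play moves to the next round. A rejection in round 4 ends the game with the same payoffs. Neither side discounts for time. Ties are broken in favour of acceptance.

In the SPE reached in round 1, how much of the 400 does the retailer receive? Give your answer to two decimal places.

236.15

Round 4 (the retailer proposes): the supplier gets 130 if talks fail, so the retailer offers 130 and keeps 270.
Round 3 (the supplier proposes): rejecting gives the retailer an expected 0.9 × 270 + 0.1 × 83 = 251.3, so the supplier offers 251.3, keeping 148.7.
Round 2 (the retailer proposes): rejecting gives the supplier an expected 0.9 × 148.7 + 0.1 × 130 = 146.83, so the retailer offers 146.83, keeping 253.17.
Round 1 (the supplier proposes): rejecting gives the retailer an expected 0.9 × 253.17 + 0.1 × 83 = 236.153. The supplier offers 236.153 and keeps 400 − 236.153 = 163.847.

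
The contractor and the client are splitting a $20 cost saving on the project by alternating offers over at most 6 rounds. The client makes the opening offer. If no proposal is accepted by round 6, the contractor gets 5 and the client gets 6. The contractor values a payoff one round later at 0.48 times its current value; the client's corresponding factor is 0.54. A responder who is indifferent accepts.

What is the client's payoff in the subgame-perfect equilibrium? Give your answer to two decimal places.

Round 6 (the contractor proposes): the client gets 6 if talks fail, so the contractor offers 6 and keeps 14.
Round 5 (the client proposes): the contractor can get 14 next round, worth 0.48 × 14 = 6.72 now. The client offers 6.72 and keeps 20 − 6.72 = 13.28.
Round 4 (the contractor proposes): the client can get 13.28 next round, worth 0.54 × 13.28 = 7.1712 now. The contractor offers 7.1712 and keeps 20 − 7.1712 = 12.8288.
Round 3 (the client proposes): the contractor can get 12.8288 next round, worth 0.48 × 12.8288 = 6.157824 now, so the client offers 6.157824, keeping 13.842176.
Round 2 (the contractor proposes): the client can get 13.842176 next round, worth 0.54 × 13.842176 = 7.47477504 now. The contractor offers 7.47477504 and keeps 20 − 7.47477504 = 12.52522496.
Round 1 (the client proposes): the contractor can get 12.52522496 next round, worth 0.48 × 12.52522496 = 6.0121079808 now, so the client offers 6.0121079808, keeping 13.9878920192.

13.99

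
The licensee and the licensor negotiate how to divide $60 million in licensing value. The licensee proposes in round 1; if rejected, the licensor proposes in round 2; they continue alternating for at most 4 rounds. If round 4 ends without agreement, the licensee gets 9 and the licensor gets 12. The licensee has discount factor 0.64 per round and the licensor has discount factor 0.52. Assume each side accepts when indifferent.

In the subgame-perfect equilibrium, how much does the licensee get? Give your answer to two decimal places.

Round 4 (the licensor proposes): the licensee gets 9 if talks fail, so the licensor offers 9 and keeps 51.
Round 3 (the licensee proposes): the licensor can get 51 next round, worth 0.52 × 51 = 26.52 now; the licensee offers that and keeps 33.48.
Round 2 (the licensor proposes): the licensee can get 33.48 next round, worth 0.64 × 33.48 = 21.4272 now, so the licensor offers 21.4272, keeping 38.5728.
Round 1 (the licensee proposes): the licensor can get 38.5728 next round, worth 0.52 × 38.5728 = 20.057856 now; the licensee offers that and keeps 39.942144.

39.94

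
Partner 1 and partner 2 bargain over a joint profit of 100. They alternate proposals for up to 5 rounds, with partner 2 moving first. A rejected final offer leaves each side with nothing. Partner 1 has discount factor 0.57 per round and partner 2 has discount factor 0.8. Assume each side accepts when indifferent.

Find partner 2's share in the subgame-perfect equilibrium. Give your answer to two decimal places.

83.40

Work backward from the last round.
Round 5 (partner 2 proposes): rejection yields 0 for partner 1; partner 2 offers 0 and keeps 100.
Round 4 (partner 1 proposes): partner 2 can get 100 next round, worth 0.8 × 100 = 80 now; partner 1 offers that and keeps 20.
Round 3 (partner 2 proposes): partner 1 can get 20 next round, worth 0.57 × 20 = 11.4 now. Partner 2 offers 11.4 and keeps 100 − 11.4 = 88.6.
Round 2 (partner 1 proposes): partner 2 can get 88.6 next round, worth 0.8 × 88.6 = 70.88 now. Partner 1 offers 70.88 and keeps 100 − 70.88 = 29.12.
Round 1 (partner 2 proposes): partner 1 can get 29.12 next round, worth 0.57 × 29.12 = 16.5984 now, so partner 2 offers 16.5984, keeping 83.4016.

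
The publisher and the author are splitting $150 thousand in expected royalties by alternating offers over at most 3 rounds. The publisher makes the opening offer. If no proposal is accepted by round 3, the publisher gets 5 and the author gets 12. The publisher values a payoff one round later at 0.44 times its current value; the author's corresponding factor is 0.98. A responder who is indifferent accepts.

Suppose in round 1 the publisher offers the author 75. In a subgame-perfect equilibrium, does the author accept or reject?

Reject

Round 3 (the publisher proposes): the author gets 12 if talks fail, so the publisher offers 12 and keeps 138.
Round 2 (the author proposes): the publisher can get 138 next round, worth 0.44 × 138 = 60.72 now; the author offers that and keeps 89.28.
So by rejecting in round 1, the author gets 89.28 next round, worth 0.98 × 89.28 = 87.4944 now.
Offer 75 < 87.4944, so the author rejects.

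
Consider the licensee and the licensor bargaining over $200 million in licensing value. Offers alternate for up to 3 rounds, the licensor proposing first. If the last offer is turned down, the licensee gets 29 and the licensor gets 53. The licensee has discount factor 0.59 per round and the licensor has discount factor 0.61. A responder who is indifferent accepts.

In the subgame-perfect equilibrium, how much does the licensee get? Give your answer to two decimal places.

Round 3 (the licensor proposes): the licensee gets 29 if talks fail, so the licensor offers 29 and keeps 171.
Round 2 (the licensee proposes): the licensor can get 171 next round, worth 0.61 × 171 = 104.31 now. The licensee offers 104.31 and keeps 200 − 104.31 = 95.69.
Round 1 (the licensor proposes): the licensee can get 95.69 next round, worth 0.59 × 95.69 = 56.4571 now, so the licensor offers 56.4571, keeping 143.5429.

56.46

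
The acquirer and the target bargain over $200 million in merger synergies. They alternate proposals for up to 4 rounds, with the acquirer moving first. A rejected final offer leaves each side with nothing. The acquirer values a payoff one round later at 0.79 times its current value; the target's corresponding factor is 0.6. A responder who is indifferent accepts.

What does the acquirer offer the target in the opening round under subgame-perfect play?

82.08

By backward induction:
Round 4 (the target proposes): rejection yields 0 for the acquirer; the target offers 0 and keeps 200.
Round 3 (the acquirer proposes): the target can get 200 next round, worth 0.6 × 200 = 120 now, so the acquirer offers 120, keeping 80.
Round 2 (the target proposes): the acquirer can get 80 next round, worth 0.79 × 80 = 63.2 now. The target offers 63.2 and keeps 200 − 63.2 = 136.8.
Round 1 (the acquirer proposes): the target can get 136.8 next round, worth 0.6 × 136.8 = 82.08 now, so the acquirer offers 82.08, keeping 117.92.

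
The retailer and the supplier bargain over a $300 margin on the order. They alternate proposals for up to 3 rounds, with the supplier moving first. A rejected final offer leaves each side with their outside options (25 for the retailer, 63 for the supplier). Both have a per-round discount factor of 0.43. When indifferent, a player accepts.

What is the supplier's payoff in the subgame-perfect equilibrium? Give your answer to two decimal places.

By backward induction:
Round 3 (the supplier proposes): the retailer gets 25 if talks fail, so the supplier offers 25 and keeps 275.
Round 2 (the retailer proposes): the supplier can get 275 next round, worth 0.43 × 275 = 118.25 now, so the retailer offers 118.25, keeping 181.75.
Round 1 (the supplier proposes): the retailer can get 181.75 next round, worth 0.43 × 181.75 = 78.1525 now, so the supplier offers 78.1525, keeping 221.8475.

221.85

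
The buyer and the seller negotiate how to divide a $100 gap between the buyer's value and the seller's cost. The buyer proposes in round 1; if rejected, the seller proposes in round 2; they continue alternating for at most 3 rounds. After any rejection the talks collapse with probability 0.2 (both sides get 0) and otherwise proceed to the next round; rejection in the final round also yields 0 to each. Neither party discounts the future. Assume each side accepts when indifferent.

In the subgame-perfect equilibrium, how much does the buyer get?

84

By backward induction:
Round 3 (the buyer proposes): the seller will accept anything ≥ 0, so the buyer offers 0 and keeps 100.
Round 2 (the seller proposes): rejecting gives the buyer an expected 0.8 × 100 = 80, so the seller offers 80, keeping 20.
Round 1 (the buyer proposes): rejecting gives the seller an expected 0.8 × 20 = 16, so the buyer offers 16, keeping 84.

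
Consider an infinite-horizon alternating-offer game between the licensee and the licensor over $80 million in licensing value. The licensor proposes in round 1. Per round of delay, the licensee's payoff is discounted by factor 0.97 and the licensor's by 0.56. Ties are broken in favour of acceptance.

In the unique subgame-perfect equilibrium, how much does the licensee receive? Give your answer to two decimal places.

74.75

In a stationary SPE each proposer offers the other exactly their discounted continuation value.
If the licensor keeps x when proposing and the licensee keeps y when proposing, then x = 80 − 0.97y and y = 80 − 0.56x.
Solving: x = 80(1 − 0.97) / (1 − 0.56·0.97) = 2.4 / 0.4568 ≈ 5.2539.
The licensee gets 80 − 5.2539 ≈ 74.7461.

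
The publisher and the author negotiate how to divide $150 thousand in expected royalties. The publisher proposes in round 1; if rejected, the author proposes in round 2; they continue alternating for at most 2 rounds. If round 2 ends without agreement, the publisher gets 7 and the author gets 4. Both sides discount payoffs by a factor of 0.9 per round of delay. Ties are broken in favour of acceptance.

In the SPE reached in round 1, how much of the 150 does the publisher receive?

21.3

Round 2 (the author proposes): the publisher gets 7 if talks fail, so the author offers 7 and keeps 143.
Round 1 (the publisher proposes): the author can get 143 next round, worth 0.9 × 143 = 128.7 now, so the publisher offers 128.7, keeping 21.3.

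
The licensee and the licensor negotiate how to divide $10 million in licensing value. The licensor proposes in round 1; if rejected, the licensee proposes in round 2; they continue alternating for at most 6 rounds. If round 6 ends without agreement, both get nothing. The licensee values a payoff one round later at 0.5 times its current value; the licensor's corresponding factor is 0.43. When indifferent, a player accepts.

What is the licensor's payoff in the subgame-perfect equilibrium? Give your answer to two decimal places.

Work backward from the last round.
Round 6 (the licensee proposes): rejection yields 0 for the licensor; the licensee offers 0 and keeps 10.
Round 5 (the licensor proposes): the licensee can get 10 next round, worth 0.5 × 10 = 5 now; the licensor offers that and keeps 5.
Round 4 (the licensee proposes): the licensor can get 5 next round, worth 0.43 × 5 = 2.15 now. The licensee offers 2.15 and keeps 10 − 2.15 = 7.85.
Round 3 (the licensor proposes): the licensee can get 7.85 next round, worth 0.5 × 7.85 = 3.925 now, so the licensor offers 3.925, keeping 6.075.
Round 2 (the licensee proposes): the licensor can get 6.075 next round, worth 0.43 × 6.075 = 2.61225 now. The licensee offers 2.61225 and keeps 10 − 2.61225 = 7.38775.
Round 1 (the licensor proposes): the licensee can get 7.38775 next round, worth 0.5 × 7.38775 = 3.693875 now; the licensor offers that and keeps 6.306125.

6.31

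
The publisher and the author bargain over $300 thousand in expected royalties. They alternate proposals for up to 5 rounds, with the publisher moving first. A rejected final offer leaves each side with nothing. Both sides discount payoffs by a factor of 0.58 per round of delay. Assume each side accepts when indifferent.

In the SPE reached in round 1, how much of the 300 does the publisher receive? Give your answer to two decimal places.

Solve by backward induction from round 5.
Round 5 (the publisher proposes): the author will accept anything ≥ 0, so the publisher offers 0 and keeps 300.
Round 4 (the author proposes): the publisher can get 300 next round, worth 0.58 × 300 = 174 now, so the author offers 174, keeping 126.
Round 3 (the publisher proposes): the author can get 126 next round, worth 0.58 × 126 = 73.08 now; the publisher offers that and keeps 226.92.
Round 2 (the author proposes): the publisher can get 226.92 next round, worth 0.58 × 226.92 = 131.6136 now, so the author offers 131.6136, keeping 168.3864.
Round 1 (the publisher proposes): the author can get 168.3864 next round, worth 0.58 × 168.3864 = 97.664112 now. The publisher offers 97.664112 and keeps 300 − 97.664112 = 202.335888.

202.34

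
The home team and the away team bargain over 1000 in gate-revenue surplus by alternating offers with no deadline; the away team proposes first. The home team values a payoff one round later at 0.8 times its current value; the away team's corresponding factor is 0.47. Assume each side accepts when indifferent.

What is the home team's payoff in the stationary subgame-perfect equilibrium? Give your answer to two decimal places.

679.49

Let x be the away team's share when the away team proposes and y be the home team's share when the home team proposes.
The home team accepts iff offered ≥ 0.8·y, so x = 1000 − 0.8y. Symmetrically y = 1000 − 0.47x.
Substituting: x = 1000 − 0.8(1000 − 0.47x), giving x(1 − 0.47·0.8) = 1000(1 − 0.8).
So x = 1000 × 0.2 / 0.624 ≈ 320.5128, and the home team receives 1000 − x ≈ 679.4872.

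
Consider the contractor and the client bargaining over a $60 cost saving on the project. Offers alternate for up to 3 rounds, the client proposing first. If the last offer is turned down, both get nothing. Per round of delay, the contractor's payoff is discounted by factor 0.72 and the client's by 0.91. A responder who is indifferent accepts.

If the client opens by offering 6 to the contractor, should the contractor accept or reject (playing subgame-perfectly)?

Accept

Round 3 (the client proposes): the contractor will accept anything ≥ 0, so the client offers 0 and keeps 60.
Round 2 (the contractor proposes): the client can get 60 next round, worth 0.91 × 60 = 54.6 now; the contractor offers that and keeps 5.4.
So by rejecting in round 1, the contractor gets 5.4 next round, worth 0.72 × 5.4 = 3.888 now.
Offer 6 ≥ 3.888, so the contractor accepts.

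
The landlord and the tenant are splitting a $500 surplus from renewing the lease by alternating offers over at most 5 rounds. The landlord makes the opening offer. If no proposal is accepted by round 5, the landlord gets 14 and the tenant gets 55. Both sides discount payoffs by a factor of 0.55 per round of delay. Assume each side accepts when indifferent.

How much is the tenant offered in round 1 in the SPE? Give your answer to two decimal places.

166.22

Round 5 (the landlord proposes): the tenant gets 55 if talks fail, so the landlord offers 55 and keeps 445.
Round 4 (the tenant proposes): the landlord can get 445 next round, worth 0.55 × 445 = 244.75 now, so the tenant offers 244.75, keeping 255.25.
Round 3 (the landlord proposes): the tenant can get 255.25 next round, worth 0.55 × 255.25 = 140.3875 now, so the landlord offers 140.3875, keeping 359.6125.
Round 2 (the tenant proposes): the landlord can get 359.6125 next round, worth 0.55 × 359.6125 = 197.786875 now; the tenant offers that and keeps 302.213125.
Round 1 (the landlord proposes): the tenant can get 302.213125 next round, worth 0.55 × 302.213125 = 166.21721875 now; the landlord offers that and keeps 333.78278125.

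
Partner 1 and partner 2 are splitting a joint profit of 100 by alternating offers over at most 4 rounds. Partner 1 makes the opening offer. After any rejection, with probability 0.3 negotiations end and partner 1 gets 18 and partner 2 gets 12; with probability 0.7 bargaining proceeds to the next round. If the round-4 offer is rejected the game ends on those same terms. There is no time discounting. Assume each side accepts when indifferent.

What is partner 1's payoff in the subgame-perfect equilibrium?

Round 4 (partner 2 proposes): partner 1 gets 18 if talks fail, so partner 2 offers 18 and keeps 82.
Round 3 (partner 1 proposes): rejecting gives partner 2 an expected 0.7 × 82 + 0.3 × 12 = 61; partner 1 offers that and keeps 39.
Round 2 (partner 2 proposes): rejecting gives partner 1 an expected 0.7 × 39 + 0.3 × 18 = 32.7. Partner 2 offers 32.7 and keeps 100 − 32.7 = 67.3.
Round 1 (partner 1 proposes): rejecting gives partner 2 an expected 0.7 × 67.3 + 0.3 × 12 = 50.71; partner 1 offers that and keeps 49.29.

49.29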